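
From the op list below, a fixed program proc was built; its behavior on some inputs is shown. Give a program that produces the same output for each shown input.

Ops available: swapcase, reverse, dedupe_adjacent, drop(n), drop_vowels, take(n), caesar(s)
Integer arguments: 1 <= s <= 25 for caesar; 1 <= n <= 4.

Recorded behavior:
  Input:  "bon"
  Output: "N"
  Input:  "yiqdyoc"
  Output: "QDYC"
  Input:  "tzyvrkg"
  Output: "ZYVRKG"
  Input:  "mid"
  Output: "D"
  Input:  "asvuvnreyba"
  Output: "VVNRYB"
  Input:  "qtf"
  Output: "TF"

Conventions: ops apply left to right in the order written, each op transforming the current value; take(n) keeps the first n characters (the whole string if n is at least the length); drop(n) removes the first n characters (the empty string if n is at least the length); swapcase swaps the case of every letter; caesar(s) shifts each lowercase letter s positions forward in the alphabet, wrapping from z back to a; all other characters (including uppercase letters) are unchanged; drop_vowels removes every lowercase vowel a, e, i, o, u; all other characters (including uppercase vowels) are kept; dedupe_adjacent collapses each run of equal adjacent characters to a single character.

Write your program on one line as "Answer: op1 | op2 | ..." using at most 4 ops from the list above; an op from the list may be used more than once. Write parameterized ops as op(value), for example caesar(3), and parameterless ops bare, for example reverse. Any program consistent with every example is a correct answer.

drop_vowels | drop(1) | swapcase

Check, running the answer program on each example:
  "bon" -> "bn" -> "n" -> "N"
  "yiqdyoc" -> "yqdyc" -> "qdyc" -> "QDYC"
  "tzyvrkg" -> "tzyvrkg" -> "zyvrkg" -> "ZYVRKG"
  "mid" -> "md" -> "d" -> "D"
  "asvuvnreyba" -> "svvnryb" -> "vvnryb" -> "VVNRYB"
  "qtf" -> "qtf" -> "tf" -> "TF"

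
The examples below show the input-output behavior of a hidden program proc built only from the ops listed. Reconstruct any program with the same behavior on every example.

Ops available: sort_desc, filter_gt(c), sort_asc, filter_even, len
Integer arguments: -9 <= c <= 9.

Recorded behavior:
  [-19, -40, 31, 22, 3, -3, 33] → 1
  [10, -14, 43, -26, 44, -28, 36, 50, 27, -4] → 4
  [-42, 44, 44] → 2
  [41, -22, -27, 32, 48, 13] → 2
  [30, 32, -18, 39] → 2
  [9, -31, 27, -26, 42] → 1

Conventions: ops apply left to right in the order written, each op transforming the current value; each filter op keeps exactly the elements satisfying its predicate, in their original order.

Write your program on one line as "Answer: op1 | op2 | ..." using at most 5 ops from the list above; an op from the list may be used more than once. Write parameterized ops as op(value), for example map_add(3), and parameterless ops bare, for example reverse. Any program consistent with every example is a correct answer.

sort_desc | filter_gt(7) | filter_even | len

Check, running the answer program on each example:
  [-19, -40, 31, 22, 3, -3, 33] -> [33, 31, 22, 3, -3, -19, -40] -> [33, 31, 22] -> [22] -> 1
  [10, -14, 43, -26, 44, -28, 36, 50, 27, -4] -> [50, 44, 43, 36, 27, 10, -4, -14, -26, -28] -> [50, 44, 43, 36, 27, 10] -> [50, 44, 36, 10] -> 4
  [-42, 44, 44] -> [44, 44, -42] -> [44, 44] -> [44, 44] -> 2
  [41, -22, -27, 32, 48, 13] -> [48, 41, 32, 13, -22, -27] -> [48, 41, 32, 13] -> [48, 32] -> 2
  [30, 32, -18, 39] -> [39, 32, 30, -18] -> [39, 32, 30] -> [32, 30] -> 2
  [9, -31, 27, -26, 42] -> [42, 27, 9, -26, -31] -> [42, 27, 9] -> [42] -> 1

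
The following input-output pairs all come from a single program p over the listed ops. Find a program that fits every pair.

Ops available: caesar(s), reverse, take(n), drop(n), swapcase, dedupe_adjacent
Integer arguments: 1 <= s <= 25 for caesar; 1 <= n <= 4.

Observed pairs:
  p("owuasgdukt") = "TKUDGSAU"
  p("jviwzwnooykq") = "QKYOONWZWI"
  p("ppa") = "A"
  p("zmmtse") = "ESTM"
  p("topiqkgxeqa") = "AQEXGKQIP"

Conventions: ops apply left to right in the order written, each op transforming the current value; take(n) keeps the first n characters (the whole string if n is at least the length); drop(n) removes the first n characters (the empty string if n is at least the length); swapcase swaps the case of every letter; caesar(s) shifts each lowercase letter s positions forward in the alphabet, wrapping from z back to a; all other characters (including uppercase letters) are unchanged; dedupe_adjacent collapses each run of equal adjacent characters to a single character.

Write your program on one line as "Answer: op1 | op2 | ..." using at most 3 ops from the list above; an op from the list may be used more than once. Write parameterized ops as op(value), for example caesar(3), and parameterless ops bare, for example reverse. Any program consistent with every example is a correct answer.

swapcase | drop(2) | reverse

Check, running the answer program on each example:
  "owuasgdukt" -> "OWUASGDUKT" -> "UASGDUKT" -> "TKUDGSAU"
  "jviwzwnooykq" -> "JVIWZWNOOYKQ" -> "IWZWNOOYKQ" -> "QKYOONWZWI"
  "ppa" -> "PPA" -> "A" -> "A"
  "zmmtse" -> "ZMMTSE" -> "MTSE" -> "ESTM"
  "topiqkgxeqa" -> "TOPIQKGXEQA" -> "PIQKGXEQA" -> "AQEXGKQIP"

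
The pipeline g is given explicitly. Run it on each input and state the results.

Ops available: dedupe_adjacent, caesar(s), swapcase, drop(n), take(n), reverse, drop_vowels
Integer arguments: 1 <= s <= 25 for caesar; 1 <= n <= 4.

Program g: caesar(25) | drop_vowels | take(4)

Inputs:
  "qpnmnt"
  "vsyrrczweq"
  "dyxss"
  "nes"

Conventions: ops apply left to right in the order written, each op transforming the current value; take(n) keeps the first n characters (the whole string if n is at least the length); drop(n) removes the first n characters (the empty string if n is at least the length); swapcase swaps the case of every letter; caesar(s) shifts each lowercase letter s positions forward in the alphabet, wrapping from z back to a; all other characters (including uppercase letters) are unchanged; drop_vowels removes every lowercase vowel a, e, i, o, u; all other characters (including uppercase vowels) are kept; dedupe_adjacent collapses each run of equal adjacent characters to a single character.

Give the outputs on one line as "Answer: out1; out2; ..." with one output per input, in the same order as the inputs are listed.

"pmlm"; "rxqq"; "cxwr"; "mdr"

Execution, op by op:
  "qpnmnt" -> "pomlms" -> "pmlms" -> "pmlm"
  "vsyrrczweq" -> "urxqqbyvdp" -> "rxqqbyvdp" -> "rxqq"
  "dyxss" -> "cxwrr" -> "cxwrr" -> "cxwr"
  "nes" -> "mdr" -> "mdr" -> "mdr"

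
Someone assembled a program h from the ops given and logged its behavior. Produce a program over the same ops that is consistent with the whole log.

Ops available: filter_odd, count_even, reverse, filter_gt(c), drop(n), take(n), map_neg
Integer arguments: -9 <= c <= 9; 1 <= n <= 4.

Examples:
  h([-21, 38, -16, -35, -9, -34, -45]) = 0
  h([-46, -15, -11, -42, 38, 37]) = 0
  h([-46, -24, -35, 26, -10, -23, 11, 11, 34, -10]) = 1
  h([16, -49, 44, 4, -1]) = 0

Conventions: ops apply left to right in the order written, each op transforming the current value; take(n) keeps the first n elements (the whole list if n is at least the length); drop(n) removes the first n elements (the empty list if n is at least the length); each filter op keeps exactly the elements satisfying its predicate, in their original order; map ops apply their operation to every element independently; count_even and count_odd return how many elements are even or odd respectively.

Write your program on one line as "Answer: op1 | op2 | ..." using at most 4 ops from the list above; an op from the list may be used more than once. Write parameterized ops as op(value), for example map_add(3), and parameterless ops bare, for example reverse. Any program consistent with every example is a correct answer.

filter_gt(4) | drop(1) | drop(2) | count_even

Check, running the answer program on each example:
  [-21, 38, -16, -35, -9, -34, -45] -> [38] -> [] -> [] -> 0
  [-46, -15, -11, -42, 38, 37] -> [38, 37] -> [37] -> [] -> 0
  [-46, -24, -35, 26, -10, -23, 11, 11, 34, -10] -> [26, 11, 11, 34] -> [11, 11, 34] -> [34] -> 1
  [16, -49, 44, 4, -1] -> [16, 44] -> [44] -> [] -> 0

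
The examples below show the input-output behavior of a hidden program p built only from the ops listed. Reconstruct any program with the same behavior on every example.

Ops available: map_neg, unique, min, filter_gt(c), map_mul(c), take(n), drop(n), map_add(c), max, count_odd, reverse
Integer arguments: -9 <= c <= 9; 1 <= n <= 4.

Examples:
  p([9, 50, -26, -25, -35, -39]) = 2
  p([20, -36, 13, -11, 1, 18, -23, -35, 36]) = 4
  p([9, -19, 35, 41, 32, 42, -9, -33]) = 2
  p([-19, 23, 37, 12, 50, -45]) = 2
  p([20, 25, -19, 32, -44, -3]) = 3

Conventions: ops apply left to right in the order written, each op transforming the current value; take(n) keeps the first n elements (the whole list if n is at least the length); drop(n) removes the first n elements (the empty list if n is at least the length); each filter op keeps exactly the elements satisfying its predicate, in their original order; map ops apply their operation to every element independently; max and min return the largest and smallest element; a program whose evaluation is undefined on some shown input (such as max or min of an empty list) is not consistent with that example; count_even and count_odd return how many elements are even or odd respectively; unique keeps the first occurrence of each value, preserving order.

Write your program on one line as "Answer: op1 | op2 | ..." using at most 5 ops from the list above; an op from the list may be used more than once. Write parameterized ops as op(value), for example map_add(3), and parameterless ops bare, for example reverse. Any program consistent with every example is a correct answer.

map_add(4) | map_add(5) | reverse | count_odd

Check, running the answer program on each example:
  [9, 50, -26, -25, -35, -39] -> [13, 54, -22, -21, -31, -35] -> [18, 59, -17, -16, -26, -30] -> [-30, -26, -16, -17, 59, 18] -> 2
  [20, -36, 13, -11, 1, 18, -23, -35, 36] -> [24, -32, 17, -7, 5, 22, -19, -31, 40] -> [29, -27, 22, -2, 10, 27, -14, -26, 45] -> [45, -26, -14, 27, 10, -2, 22, -27, 29] -> 4
  [9, -19, 35, 41, 32, 42, -9, -33] -> [13, -15, 39, 45, 36, 46, -5, -29] -> [18, -10, 44, 50, 41, 51, 0, -24] -> [-24, 0, 51, 41, 50, 44, -10, 18] -> 2
  [-19, 23, 37, 12, 50, -45] -> [-15, 27, 41, 16, 54, -41] -> [-10, 32, 46, 21, 59, -36] -> [-36, 59, 21, 46, 32, -10] -> 2
  [20, 25, -19, 32, -44, -3] -> [24, 29, -15, 36, -40, 1] -> [29, 34, -10, 41, -35, 6] -> [6, -35, 41, -10, 34, 29] -> 3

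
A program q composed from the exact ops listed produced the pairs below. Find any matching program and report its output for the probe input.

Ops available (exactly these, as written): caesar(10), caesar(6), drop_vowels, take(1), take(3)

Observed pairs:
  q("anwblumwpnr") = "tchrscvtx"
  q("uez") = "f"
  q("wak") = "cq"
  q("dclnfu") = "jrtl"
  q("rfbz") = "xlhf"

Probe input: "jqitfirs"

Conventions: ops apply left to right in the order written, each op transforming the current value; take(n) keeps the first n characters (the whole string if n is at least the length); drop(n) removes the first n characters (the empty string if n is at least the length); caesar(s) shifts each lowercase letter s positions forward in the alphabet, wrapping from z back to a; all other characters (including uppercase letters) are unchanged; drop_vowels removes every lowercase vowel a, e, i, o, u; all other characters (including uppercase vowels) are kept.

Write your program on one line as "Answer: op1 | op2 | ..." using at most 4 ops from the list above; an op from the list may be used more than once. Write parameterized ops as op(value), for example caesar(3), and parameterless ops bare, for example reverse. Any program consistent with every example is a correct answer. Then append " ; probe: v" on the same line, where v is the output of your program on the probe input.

drop_vowels | caesar(6) | drop_vowels ; probe: "pwzlxy"

Check, running the answer program on each example:
  "anwblumwpnr" -> "nwblmwpnr" -> "tchrscvtx" -> "tchrscvtx"
  "uez" -> "z" -> "f" -> "f"
  "wak" -> "wk" -> "cq" -> "cq"
  "dclnfu" -> "dclnf" -> "jirtl" -> "jrtl"
  "rfbz" -> "rfbz" -> "xlhf" -> "xlhf"
  probe: "jqitfirs" -> "jqtfrs" -> "pwzlxy" -> "pwzlxy"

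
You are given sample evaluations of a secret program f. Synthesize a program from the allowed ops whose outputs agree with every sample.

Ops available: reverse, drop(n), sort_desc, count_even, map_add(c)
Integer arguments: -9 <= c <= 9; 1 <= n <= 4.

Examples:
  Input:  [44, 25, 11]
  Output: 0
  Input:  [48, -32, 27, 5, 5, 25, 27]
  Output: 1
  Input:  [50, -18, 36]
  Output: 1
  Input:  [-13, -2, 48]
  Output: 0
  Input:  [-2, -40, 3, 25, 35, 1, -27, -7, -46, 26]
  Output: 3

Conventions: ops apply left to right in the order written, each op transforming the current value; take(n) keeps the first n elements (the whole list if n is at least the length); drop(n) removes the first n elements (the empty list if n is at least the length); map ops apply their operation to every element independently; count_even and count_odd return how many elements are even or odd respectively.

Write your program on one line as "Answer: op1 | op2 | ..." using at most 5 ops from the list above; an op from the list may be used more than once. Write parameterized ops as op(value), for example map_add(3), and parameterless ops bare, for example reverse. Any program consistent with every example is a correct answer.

sort_desc | drop(2) | reverse | count_even

Check, running the answer program on each example:
  [44, 25, 11] -> [44, 25, 11] -> [11] -> [11] -> 0
  [48, -32, 27, 5, 5, 25, 27] -> [48, 27, 27, 25, 5, 5, -32] -> [27, 25, 5, 5, -32] -> [-32, 5, 5, 25, 27] -> 1
  [50, -18, 36] -> [50, 36, -18] -> [-18] -> [-18] -> 1
  [-13, -2, 48] -> [48, -2, -13] -> [-13] -> [-13] -> 0
  [-2, -40, 3, 25, 35, 1, -27, -7, -46, 26] -> [35, 26, 25, 3, 1, -2, -7, -27, -40, -46] -> [25, 3, 1, -2, -7, -27, -40, -46] -> [-46, -40, -27, -7, -2, 1, 3, 25] -> 3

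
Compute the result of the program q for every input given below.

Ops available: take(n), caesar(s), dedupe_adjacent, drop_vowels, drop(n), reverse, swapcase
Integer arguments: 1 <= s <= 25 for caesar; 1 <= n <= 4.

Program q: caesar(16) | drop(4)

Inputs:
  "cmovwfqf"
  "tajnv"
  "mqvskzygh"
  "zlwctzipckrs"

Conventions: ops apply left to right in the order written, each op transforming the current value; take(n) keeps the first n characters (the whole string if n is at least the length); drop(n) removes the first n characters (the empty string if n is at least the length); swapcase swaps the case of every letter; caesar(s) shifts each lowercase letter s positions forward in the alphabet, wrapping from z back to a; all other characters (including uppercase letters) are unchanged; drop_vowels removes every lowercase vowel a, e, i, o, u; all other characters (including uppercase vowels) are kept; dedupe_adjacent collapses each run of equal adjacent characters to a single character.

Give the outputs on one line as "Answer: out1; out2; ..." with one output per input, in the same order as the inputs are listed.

"mvgv"; "l"; "apowx"; "jpyfsahi"

Execution, op by op:
  "cmovwfqf" -> "scelmvgv" -> "mvgv"
  "tajnv" -> "jqzdl" -> "l"
  "mqvskzygh" -> "cgliapowx" -> "apowx"
  "zlwctzipckrs" -> "pbmsjpyfsahi" -> "jpyfsahi"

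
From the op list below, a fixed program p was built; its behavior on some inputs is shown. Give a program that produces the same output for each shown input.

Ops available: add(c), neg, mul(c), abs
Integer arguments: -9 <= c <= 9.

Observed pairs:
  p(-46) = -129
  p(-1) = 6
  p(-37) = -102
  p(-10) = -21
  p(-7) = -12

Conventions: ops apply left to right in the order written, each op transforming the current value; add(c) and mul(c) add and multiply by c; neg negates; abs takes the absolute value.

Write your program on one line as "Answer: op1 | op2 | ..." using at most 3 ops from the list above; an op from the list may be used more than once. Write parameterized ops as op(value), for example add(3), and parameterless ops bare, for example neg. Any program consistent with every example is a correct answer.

abs | add(-3) | mul(-3)

Check, running the answer program on each example:
  -46 -> 46 -> 43 -> -129
  -1 -> 1 -> -2 -> 6
  -37 -> 37 -> 34 -> -102
  -10 -> 10 -> 7 -> -21
  -7 -> 7 -> 4 -> -12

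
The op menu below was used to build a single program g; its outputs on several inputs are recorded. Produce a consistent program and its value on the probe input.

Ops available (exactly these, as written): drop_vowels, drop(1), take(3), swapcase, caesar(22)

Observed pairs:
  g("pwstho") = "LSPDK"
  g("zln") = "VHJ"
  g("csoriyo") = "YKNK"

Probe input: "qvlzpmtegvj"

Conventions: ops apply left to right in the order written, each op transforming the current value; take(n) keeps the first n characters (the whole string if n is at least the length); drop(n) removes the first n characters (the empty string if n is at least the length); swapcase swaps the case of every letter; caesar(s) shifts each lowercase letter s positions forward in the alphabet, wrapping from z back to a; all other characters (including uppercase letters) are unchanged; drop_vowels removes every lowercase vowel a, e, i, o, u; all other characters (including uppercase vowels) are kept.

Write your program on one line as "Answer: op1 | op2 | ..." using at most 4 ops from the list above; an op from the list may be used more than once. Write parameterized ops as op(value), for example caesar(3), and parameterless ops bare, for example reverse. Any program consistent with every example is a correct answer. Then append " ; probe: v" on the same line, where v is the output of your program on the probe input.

caesar(22) | drop_vowels | swapcase ; probe: "MRHVLPCRF"

Check, running the answer program on each example:
  "pwstho" -> "lsopdk" -> "lspdk" -> "LSPDK"
  "zln" -> "vhj" -> "vhj" -> "VHJ"
  "csoriyo" -> "yokneuk" -> "yknk" -> "YKNK"
  probe: "qvlzpmtegvj" -> "mrhvlipacrf" -> "mrhvlpcrf" -> "MRHVLPCRF"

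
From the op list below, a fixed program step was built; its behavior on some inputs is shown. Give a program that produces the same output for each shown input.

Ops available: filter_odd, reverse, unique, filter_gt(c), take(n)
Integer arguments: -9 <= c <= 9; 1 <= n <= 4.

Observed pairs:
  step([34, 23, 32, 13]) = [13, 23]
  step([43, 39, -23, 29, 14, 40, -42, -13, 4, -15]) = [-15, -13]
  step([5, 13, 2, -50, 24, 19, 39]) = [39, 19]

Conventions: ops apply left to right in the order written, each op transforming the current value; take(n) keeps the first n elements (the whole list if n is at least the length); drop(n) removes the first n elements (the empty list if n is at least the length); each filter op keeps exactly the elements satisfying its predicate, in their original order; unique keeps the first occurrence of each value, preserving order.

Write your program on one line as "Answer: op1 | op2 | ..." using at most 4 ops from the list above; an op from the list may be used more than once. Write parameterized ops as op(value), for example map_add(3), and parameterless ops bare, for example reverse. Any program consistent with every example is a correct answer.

reverse | take(3) | filter_odd

Check, running the answer program on each example:
  [34, 23, 32, 13] -> [13, 32, 23, 34] -> [13, 32, 23] -> [13, 23]
  [43, 39, -23, 29, 14, 40, -42, -13, 4, -15] -> [-15, 4, -13, -42, 40, 14, 29, -23, 39, 43] -> [-15, 4, -13] -> [-15, -13]
  [5, 13, 2, -50, 24, 19, 39] -> [39, 19, 24, -50, 2, 13, 5] -> [39, 19, 24] -> [39, 19]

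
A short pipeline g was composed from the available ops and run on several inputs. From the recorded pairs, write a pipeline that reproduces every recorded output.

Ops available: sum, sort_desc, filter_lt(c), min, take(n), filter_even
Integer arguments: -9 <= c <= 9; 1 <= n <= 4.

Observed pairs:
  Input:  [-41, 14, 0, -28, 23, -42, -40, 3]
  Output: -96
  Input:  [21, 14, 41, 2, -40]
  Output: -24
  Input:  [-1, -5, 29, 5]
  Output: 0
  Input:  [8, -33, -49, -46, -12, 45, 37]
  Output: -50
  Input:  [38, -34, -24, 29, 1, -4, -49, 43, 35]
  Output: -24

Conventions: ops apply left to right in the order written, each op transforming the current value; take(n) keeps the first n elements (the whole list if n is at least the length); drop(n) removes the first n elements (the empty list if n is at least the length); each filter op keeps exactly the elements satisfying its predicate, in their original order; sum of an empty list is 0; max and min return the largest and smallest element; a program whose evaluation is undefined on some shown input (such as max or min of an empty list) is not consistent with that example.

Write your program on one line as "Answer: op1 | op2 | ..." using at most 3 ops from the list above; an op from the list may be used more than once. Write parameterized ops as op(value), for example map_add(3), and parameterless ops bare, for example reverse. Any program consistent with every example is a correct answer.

filter_even | sum

Check, running the answer program on each example:
  [-41, 14, 0, -28, 23, -42, -40, 3] -> [14, 0, -28, -42, -40] -> -96
  [21, 14, 41, 2, -40] -> [14, 2, -40] -> -24
  [-1, -5, 29, 5] -> [] -> 0
  [8, -33, -49, -46, -12, 45, 37] -> [8, -46, -12] -> -50
  [38, -34, -24, 29, 1, -4, -49, 43, 35] -> [38, -34, -24, -4] -> -24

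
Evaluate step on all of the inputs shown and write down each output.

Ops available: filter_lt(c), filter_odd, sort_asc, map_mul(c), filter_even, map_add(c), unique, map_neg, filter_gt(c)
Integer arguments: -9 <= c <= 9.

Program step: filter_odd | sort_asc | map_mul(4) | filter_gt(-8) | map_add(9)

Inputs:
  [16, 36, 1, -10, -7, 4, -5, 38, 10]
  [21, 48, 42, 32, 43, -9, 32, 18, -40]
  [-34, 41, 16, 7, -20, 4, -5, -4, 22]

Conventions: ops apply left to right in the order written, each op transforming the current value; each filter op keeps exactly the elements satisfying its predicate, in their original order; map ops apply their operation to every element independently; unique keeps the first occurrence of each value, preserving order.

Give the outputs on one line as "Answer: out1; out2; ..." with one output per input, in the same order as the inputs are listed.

[13]; [93, 181]; [37, 173]

Execution, op by op:
  [16, 36, 1, -10, -7, 4, -5, 38, 10] -> [1, -7, -5] -> [-7, -5, 1] -> [-28, -20, 4] -> [4] -> [13]
  [21, 48, 42, 32, 43, -9, 32, 18, -40] -> [21, 43, -9] -> [-9, 21, 43] -> [-36, 84, 172] -> [84, 172] -> [93, 181]
  [-34, 41, 16, 7, -20, 4, -5, -4, 22] -> [41, 7, -5] -> [-5, 7, 41] -> [-20, 28, 164] -> [28, 164] -> [37, 173]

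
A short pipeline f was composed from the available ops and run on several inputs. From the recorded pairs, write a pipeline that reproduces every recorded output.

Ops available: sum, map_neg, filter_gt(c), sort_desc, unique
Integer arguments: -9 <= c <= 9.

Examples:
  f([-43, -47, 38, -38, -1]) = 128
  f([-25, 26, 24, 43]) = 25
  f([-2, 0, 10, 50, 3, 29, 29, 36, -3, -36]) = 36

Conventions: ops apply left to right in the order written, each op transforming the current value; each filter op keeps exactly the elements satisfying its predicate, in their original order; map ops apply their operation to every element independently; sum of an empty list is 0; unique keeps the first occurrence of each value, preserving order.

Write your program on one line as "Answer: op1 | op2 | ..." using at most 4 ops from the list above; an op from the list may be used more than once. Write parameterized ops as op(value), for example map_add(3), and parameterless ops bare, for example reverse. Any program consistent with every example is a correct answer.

map_neg | filter_gt(4) | sum

Check, running the answer program on each example:
  [-43, -47, 38, -38, -1] -> [43, 47, -38, 38, 1] -> [43, 47, 38] -> 128
  [-25, 26, 24, 43] -> [25, -26, -24, -43] -> [25] -> 25
  [-2, 0, 10, 50, 3, 29, 29, 36, -3, -36] -> [2, 0, -10, -50, -3, -29, -29, -36, 3, 36] -> [36] -> 36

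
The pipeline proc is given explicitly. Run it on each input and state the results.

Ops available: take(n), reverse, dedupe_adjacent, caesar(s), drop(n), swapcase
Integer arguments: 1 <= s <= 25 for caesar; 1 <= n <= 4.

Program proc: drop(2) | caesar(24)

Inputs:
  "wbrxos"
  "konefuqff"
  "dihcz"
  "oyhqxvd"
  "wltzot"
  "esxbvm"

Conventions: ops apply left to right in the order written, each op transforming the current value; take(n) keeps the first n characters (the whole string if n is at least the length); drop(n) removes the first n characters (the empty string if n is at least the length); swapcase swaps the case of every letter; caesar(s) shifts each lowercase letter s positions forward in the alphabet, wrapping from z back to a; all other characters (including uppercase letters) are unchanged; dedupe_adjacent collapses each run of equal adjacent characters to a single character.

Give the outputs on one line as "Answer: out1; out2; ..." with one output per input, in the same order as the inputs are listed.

"pvmq"; "lcdsodd"; "fax"; "fovtb"; "rxmr"; "vztk"

Execution, op by op:
  "wbrxos" -> "rxos" -> "pvmq"
  "konefuqff" -> "nefuqff" -> "lcdsodd"
  "dihcz" -> "hcz" -> "fax"
  "oyhqxvd" -> "hqxvd" -> "fovtb"
  "wltzot" -> "tzot" -> "rxmr"
  "esxbvm" -> "xbvm" -> "vztk"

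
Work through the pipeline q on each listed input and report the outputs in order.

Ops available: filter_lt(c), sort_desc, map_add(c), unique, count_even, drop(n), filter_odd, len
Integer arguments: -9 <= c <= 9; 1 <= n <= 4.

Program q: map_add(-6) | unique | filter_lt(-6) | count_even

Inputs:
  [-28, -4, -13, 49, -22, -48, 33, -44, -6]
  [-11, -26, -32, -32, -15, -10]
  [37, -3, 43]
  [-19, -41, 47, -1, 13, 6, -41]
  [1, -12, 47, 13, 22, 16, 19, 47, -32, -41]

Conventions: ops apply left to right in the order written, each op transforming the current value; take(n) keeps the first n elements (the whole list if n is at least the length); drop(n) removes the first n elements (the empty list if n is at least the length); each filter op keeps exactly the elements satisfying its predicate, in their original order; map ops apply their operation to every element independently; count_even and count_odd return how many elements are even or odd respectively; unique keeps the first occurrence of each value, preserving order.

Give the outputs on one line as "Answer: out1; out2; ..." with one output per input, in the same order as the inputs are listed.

Execution, op by op:
  [-28, -4, -13, 49, -22, -48, 33, -44, -6] -> [-34, -10, -19, 43, -28, -54, 27, -50, -12] -> [-34, -10, -19, 43, -28, -54, 27, -50, -12] -> [-34, -10, -19, -28, -54, -50, -12] -> 6
  [-11, -26, -32, -32, -15, -10] -> [-17, -32, -38, -38, -21, -16] -> [-17, -32, -38, -21, -16] -> [-17, -32, -38, -21, -16] -> 3
  [37, -3, 43] -> [31, -9, 37] -> [31, -9, 37] -> [-9] -> 0
  [-19, -41, 47, -1, 13, 6, -41] -> [-25, -47, 41, -7, 7, 0, -47] -> [-25, -47, 41, -7, 7, 0] -> [-25, -47, -7] -> 0
  [1, -12, 47, 13, 22, 16, 19, 47, -32, -41] -> [-5, -18, 41, 7, 16, 10, 13, 41, -38, -47] -> [-5, -18, 41, 7, 16, 10, 13, -38, -47] -> [-18, -38, -47] -> 2

6; 3; 0; 0; 2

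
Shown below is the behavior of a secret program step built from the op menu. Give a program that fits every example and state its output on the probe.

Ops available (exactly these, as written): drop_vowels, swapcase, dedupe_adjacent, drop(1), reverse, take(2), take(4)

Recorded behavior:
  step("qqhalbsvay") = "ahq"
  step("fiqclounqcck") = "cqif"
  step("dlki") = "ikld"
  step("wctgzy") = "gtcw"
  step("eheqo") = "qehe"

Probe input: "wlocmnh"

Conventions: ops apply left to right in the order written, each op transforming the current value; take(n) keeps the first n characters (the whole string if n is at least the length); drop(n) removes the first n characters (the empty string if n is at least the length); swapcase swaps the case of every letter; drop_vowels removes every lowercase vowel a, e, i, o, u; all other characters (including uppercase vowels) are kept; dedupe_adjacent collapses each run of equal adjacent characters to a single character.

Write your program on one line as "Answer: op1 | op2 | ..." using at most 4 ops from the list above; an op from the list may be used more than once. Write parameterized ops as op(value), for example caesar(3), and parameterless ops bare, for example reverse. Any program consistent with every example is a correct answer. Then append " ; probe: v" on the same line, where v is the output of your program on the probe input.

take(4) | dedupe_adjacent | reverse ; probe: "colw"

Check, running the answer program on each example:
  "qqhalbsvay" -> "qqha" -> "qha" -> "ahq"
  "fiqclounqcck" -> "fiqc" -> "fiqc" -> "cqif"
  "dlki" -> "dlki" -> "dlki" -> "ikld"
  "wctgzy" -> "wctg" -> "wctg" -> "gtcw"
  "eheqo" -> "eheq" -> "eheq" -> "qehe"
  probe: "wlocmnh" -> "wloc" -> "wloc" -> "colw"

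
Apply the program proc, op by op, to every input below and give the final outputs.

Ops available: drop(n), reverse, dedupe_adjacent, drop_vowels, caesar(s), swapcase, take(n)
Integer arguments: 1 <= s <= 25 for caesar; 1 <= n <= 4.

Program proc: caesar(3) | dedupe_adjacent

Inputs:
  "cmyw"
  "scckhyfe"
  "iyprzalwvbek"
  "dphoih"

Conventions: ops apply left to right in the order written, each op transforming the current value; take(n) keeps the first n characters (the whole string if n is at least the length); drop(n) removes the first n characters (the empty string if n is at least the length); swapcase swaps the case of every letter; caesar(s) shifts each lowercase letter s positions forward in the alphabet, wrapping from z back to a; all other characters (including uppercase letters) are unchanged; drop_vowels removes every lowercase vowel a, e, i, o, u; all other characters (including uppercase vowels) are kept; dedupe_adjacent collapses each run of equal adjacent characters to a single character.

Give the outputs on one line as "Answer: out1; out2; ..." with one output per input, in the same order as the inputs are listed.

Execution, op by op:
  "cmyw" -> "fpbz" -> "fpbz"
  "scckhyfe" -> "vffnkbih" -> "vfnkbih"
  "iyprzalwvbek" -> "lbsucdozyehn" -> "lbsucdozyehn"
  "dphoih" -> "gskrlk" -> "gskrlk"

"fpbz"; "vfnkbih"; "lbsucdozyehn"; "gskrlk"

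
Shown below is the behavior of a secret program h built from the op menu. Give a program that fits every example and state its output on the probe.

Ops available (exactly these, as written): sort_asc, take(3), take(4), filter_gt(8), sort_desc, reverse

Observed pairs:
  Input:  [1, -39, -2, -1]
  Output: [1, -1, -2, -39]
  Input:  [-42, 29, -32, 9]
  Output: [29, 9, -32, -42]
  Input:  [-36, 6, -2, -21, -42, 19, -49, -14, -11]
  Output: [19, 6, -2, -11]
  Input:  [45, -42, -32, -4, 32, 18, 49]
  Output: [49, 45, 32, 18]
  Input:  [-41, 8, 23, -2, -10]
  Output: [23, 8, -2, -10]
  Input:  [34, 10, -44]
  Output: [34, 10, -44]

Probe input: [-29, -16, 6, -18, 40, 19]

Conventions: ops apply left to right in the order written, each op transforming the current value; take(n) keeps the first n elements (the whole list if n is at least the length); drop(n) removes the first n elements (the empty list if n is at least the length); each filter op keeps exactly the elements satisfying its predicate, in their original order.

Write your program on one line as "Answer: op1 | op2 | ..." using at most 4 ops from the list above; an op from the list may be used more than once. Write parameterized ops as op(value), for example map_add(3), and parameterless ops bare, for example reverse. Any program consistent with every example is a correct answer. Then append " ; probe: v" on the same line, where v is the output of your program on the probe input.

reverse | sort_desc | take(4) ; probe: [40, 19, 6, -16]

Check, running the answer program on each example:
  [1, -39, -2, -1] -> [-1, -2, -39, 1] -> [1, -1, -2, -39] -> [1, -1, -2, -39]
  [-42, 29, -32, 9] -> [9, -32, 29, -42] -> [29, 9, -32, -42] -> [29, 9, -32, -42]
  [-36, 6, -2, -21, -42, 19, -49, -14, -11] -> [-11, -14, -49, 19, -42, -21, -2, 6, -36] -> [19, 6, -2, -11, -14, -21, -36, -42, -49] -> [19, 6, -2, -11]
  [45, -42, -32, -4, 32, 18, 49] -> [49, 18, 32, -4, -32, -42, 45] -> [49, 45, 32, 18, -4, -32, -42] -> [49, 45, 32, 18]
  [-41, 8, 23, -2, -10] -> [-10, -2, 23, 8, -41] -> [23, 8, -2, -10, -41] -> [23, 8, -2, -10]
  [34, 10, -44] -> [-44, 10, 34] -> [34, 10, -44] -> [34, 10, -44]
  probe: [-29, -16, 6, -18, 40, 19] -> [19, 40, -18, 6, -16, -29] -> [40, 19, 6, -16, -18, -29] -> [40, 19, 6, -16]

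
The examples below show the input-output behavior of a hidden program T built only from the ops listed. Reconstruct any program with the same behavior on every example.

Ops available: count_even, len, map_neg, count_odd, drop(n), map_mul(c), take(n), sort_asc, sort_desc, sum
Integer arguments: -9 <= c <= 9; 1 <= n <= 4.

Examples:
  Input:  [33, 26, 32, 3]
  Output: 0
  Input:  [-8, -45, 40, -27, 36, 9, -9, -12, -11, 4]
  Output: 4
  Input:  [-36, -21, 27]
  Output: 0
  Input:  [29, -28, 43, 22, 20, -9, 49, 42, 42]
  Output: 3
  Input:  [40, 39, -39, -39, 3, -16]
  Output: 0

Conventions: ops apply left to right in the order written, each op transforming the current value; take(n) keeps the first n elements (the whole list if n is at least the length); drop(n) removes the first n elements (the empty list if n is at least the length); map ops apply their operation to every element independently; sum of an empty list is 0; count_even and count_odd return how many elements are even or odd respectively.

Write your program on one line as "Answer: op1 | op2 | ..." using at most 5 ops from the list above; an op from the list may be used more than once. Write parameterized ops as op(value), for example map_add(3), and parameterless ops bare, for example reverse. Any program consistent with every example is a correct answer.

drop(3) | drop(3) | map_mul(5) | len

Check, running the answer program on each example:
  [33, 26, 32, 3] -> [3] -> [] -> [] -> 0
  [-8, -45, 40, -27, 36, 9, -9, -12, -11, 4] -> [-27, 36, 9, -9, -12, -11, 4] -> [-9, -12, -11, 4] -> [-45, -60, -55, 20] -> 4
  [-36, -21, 27] -> [] -> [] -> [] -> 0
  [29, -28, 43, 22, 20, -9, 49, 42, 42] -> [22, 20, -9, 49, 42, 42] -> [49, 42, 42] -> [245, 210, 210] -> 3
  [40, 39, -39, -39, 3, -16] -> [-39, 3, -16] -> [] -> [] -> 0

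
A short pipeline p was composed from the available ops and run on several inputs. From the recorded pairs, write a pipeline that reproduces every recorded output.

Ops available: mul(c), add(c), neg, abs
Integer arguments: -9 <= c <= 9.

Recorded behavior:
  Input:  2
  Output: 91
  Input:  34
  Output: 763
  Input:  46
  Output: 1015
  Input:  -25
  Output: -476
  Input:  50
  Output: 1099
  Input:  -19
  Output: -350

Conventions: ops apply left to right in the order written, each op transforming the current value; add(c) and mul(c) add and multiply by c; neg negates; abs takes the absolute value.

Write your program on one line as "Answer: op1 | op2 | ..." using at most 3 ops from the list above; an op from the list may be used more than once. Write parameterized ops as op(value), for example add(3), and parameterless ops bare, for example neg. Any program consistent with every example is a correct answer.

mul(3) | add(7) | mul(7)

Check, running the answer program on each example:
  2 -> 6 -> 13 -> 91
  34 -> 102 -> 109 -> 763
  46 -> 138 -> 145 -> 1015
  -25 -> -75 -> -68 -> -476
  50 -> 150 -> 157 -> 1099
  -19 -> -57 -> -50 -> -350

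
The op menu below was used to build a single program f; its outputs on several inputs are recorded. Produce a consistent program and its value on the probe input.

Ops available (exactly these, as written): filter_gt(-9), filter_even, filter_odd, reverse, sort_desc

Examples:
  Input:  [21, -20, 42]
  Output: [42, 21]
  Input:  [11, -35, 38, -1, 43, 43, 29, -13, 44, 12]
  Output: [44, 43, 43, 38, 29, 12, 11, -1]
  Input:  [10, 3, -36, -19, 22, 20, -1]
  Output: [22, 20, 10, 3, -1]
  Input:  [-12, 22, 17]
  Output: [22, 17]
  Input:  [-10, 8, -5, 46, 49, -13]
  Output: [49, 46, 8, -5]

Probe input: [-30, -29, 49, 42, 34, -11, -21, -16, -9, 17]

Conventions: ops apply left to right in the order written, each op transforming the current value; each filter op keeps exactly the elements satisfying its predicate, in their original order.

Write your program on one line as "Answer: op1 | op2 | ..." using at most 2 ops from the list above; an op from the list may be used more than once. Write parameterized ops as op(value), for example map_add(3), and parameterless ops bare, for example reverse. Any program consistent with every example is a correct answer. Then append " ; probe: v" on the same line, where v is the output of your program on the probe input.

filter_gt(-9) | sort_desc ; probe: [49, 42, 34, 17]

Check, running the answer program on each example:
  [21, -20, 42] -> [21, 42] -> [42, 21]
  [11, -35, 38, -1, 43, 43, 29, -13, 44, 12] -> [11, 38, -1, 43, 43, 29, 44, 12] -> [44, 43, 43, 38, 29, 12, 11, -1]
  [10, 3, -36, -19, 22, 20, -1] -> [10, 3, 22, 20, -1] -> [22, 20, 10, 3, -1]
  [-12, 22, 17] -> [22, 17] -> [22, 17]
  [-10, 8, -5, 46, 49, -13] -> [8, -5, 46, 49] -> [49, 46, 8, -5]
  probe: [-30, -29, 49, 42, 34, -11, -21, -16, -9, 17] -> [49, 42, 34, 17] -> [49, 42, 34, 17]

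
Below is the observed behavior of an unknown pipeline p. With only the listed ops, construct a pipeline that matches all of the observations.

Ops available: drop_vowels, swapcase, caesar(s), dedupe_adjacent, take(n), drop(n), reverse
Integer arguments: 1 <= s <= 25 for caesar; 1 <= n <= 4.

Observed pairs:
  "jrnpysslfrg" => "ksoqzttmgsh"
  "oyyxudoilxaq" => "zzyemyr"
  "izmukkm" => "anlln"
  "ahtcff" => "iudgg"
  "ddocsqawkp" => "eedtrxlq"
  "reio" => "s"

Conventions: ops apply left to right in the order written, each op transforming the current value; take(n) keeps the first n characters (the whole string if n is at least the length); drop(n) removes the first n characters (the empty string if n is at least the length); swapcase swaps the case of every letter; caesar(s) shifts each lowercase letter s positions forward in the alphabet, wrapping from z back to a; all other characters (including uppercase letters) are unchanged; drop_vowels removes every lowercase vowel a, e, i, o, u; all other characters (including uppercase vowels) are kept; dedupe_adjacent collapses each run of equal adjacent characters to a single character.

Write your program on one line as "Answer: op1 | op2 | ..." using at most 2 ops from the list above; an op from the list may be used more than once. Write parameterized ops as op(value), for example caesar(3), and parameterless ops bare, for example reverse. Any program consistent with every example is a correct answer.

drop_vowels | caesar(1)

Check, running the answer program on each example:
  "jrnpysslfrg" -> "jrnpysslfrg" -> "ksoqzttmgsh"
  "oyyxudoilxaq" -> "yyxdlxq" -> "zzyemyr"
  "izmukkm" -> "zmkkm" -> "anlln"
  "ahtcff" -> "htcff" -> "iudgg"
  "ddocsqawkp" -> "ddcsqwkp" -> "eedtrxlq"
  "reio" -> "r" -> "s"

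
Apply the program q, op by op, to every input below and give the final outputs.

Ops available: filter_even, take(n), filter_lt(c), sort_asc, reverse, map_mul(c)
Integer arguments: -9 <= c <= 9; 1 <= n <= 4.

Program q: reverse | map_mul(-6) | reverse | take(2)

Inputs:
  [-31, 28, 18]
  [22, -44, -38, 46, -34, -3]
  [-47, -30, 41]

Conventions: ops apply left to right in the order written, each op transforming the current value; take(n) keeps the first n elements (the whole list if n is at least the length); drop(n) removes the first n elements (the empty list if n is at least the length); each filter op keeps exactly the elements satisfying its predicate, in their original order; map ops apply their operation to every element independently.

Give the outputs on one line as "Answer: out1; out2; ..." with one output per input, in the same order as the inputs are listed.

[186, -168]; [-132, 264]; [282, 180]

Execution, op by op:
  [-31, 28, 18] -> [18, 28, -31] -> [-108, -168, 186] -> [186, -168, -108] -> [186, -168]
  [22, -44, -38, 46, -34, -3] -> [-3, -34, 46, -38, -44, 22] -> [18, 204, -276, 228, 264, -132] -> [-132, 264, 228, -276, 204, 18] -> [-132, 264]
  [-47, -30, 41] -> [41, -30, -47] -> [-246, 180, 282] -> [282, 180, -246] -> [282, 180]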